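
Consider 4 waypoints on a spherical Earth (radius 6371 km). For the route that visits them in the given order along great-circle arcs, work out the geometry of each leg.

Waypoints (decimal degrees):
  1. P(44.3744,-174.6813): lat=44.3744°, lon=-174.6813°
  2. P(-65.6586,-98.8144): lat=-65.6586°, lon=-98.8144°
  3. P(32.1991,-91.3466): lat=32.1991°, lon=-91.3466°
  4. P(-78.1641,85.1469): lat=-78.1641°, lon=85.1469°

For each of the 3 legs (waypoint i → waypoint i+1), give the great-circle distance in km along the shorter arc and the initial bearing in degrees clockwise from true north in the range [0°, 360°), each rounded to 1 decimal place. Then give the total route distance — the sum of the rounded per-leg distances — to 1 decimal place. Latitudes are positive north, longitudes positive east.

Leg 1: φ1=0.7744794, φ2=-1.1459588, Δφ=-1.9204381, Δλ=1.3241272 rad; a=sin²(Δφ/2)+cosφ1·cosφ2·sin²(Δλ/2)=0.7826193166; c=2·atan2(√a, √(1-a))=2.171518830; dist=6371·c=13834.746 ≈ 13834.7 km; running total=13834.7 km
Leg 1 bearing: y=sinΔλ·cosφ2=0.39969679, x=cosφ1·sinφ2-sinφ1·cosφ2·cosΔλ=-0.72162855; θ=atan2(y, x)=151.0187° ≈ 151.0°
Leg 2: φ1=-1.1459588, φ2=0.5619803, Δφ=1.7079391, Δλ=0.1303377 rad; a=sin²(Δφ/2)+cosφ1·cosφ2·sin²(Δλ/2)=0.5698357913; c=2·atan2(√a, √(1-a))=1.710926065; dist=6371·c=10900.310 ≈ 10900.3 km; running total=24735.0 km
Leg 2 bearing: y=sinΔλ·cosφ2=0.10997995, x=cosφ1·sinφ2-sinφ1·cosφ2·cosΔλ=0.98407127; θ=atan2(y, x)=6.3769° ≈ 6.4°
Leg 3: φ1=0.5619803, φ2=-1.3642209, Δφ=-1.9262012, Δλ=3.0803927 rad; a=sin²(Δφ/2)+cosφ1·cosφ2·sin²(Δλ/2)=0.8473863629; c=2·atan2(√a, √(1-a))=2.338900182; dist=6371·c=14901.133 ≈ 14901.1 km; running total=39636.1 km
Leg 3 bearing: y=sinΔλ·cosφ2=0.01254485, x=cosφ1·sinφ2-sinφ1·cosφ2·cosΔλ=-0.71911994; θ=atan2(y, x)=179.0006° ≈ 179.0°

Leg 1: dist=13834.7 km, bearing=151.0°
Leg 2: dist=10900.3 km, bearing=6.4°
Leg 3: dist=14901.1 km, bearing=179.0°
Total: 39636.1 km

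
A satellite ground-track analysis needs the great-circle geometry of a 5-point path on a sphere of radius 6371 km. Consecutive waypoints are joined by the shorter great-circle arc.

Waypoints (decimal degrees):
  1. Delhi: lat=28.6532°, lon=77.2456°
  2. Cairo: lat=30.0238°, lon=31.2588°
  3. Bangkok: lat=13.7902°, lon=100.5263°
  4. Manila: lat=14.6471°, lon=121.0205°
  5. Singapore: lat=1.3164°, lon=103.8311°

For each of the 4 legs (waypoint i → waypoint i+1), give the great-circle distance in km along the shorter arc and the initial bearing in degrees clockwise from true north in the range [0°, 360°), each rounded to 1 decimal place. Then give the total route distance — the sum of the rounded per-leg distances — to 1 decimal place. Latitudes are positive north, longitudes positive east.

Leg 1: φ1=0.5000927, φ2=0.5240142, Δφ=0.0239215, Δλ=-0.8026211 rad; a=sin²(Δφ/2)+cosφ1·cosφ2·sin²(Δλ/2)=0.1160775524; c=2·atan2(√a, √(1-a))=0.695326000; dist=6371·c=4429.922 ≈ 4429.9 km; running total=4429.9 km
Leg 1 bearing: y=sinΔλ·cosφ2=-0.62267850, x=cosφ1·sinφ2-sinφ1·cosφ2·cosΔλ=0.15061772; θ=atan2(y, x)=-76.4021° <0 so +360° → 283.5979° ≈ 283.6°
Leg 2: φ1=0.5240142, φ2=0.2406844, Δφ=-0.2833298, Δλ=1.2089459 rad; a=sin²(Δφ/2)+cosφ1·cosφ2·sin²(Δλ/2)=0.2915307144; c=2·atan2(√a, √(1-a))=1.140721770; dist=6371·c=7267.538 ≈ 7267.5 km; running total=11697.4 km
Leg 2 bearing: y=sinΔλ·cosφ2=0.90828505, x=cosφ1·sinφ2-sinφ1·cosφ2·cosΔλ=0.03435838; θ=atan2(y, x)=87.8337° ≈ 87.8°
Leg 3: φ1=0.2406844, φ2=0.2556401, Δφ=0.0149557, Δλ=0.3576913 rad; a=sin²(Δφ/2)+cosφ1·cosφ2·sin²(Δλ/2)=0.0297910961; c=2·atan2(√a, √(1-a))=0.346939332; dist=6371·c=2210.350 ≈ 2210.4 km; running total=13907.8 km
Leg 3 bearing: y=sinΔλ·cosφ2=0.33873447, x=cosφ1·sinφ2-sinφ1·cosφ2·cosΔλ=0.02955170; θ=atan2(y, x)=85.0141° ≈ 85.0°
Leg 4: φ1=0.2556401, φ2=0.0229755, Δφ=-0.2326646, Δλ=-0.3000116 rad; a=sin²(Δφ/2)+cosφ1·cosφ2·sin²(Δλ/2)=0.0350742347; c=2·atan2(√a, √(1-a))=0.376787209; dist=6371·c=2400.511 ≈ 2400.5 km; running total=16308.3 km
Leg 4 bearing: y=sinΔλ·cosφ2=-0.29545332, x=cosφ1·sinφ2-sinφ1·cosφ2·cosΔλ=-0.21927943; θ=atan2(y, x)=-126.5821° <0 so +360° → 233.4179° ≈ 233.4°

Leg 1: dist=4429.9 km, bearing=283.6°
Leg 2: dist=7267.5 km, bearing=87.8°
Leg 3: dist=2210.4 km, bearing=85.0°
Leg 4: dist=2400.5 km, bearing=233.4°
Total: 16308.3 km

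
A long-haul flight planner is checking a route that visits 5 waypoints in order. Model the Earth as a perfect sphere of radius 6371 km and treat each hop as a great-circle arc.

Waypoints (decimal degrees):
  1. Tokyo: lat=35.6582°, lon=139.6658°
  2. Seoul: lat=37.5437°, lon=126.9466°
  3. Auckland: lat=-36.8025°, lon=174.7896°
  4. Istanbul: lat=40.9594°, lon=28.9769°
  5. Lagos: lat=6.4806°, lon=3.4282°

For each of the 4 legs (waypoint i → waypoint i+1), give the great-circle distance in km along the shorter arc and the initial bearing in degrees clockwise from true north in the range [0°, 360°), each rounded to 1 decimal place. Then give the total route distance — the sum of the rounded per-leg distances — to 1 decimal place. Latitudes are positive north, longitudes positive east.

Leg 1: dist=1153.7 km, bearing=284.2°
Leg 2: dist=9618.3 km, bearing=143.5°
Leg 3: dist=17039.3 km, bearing=289.5°
Leg 4: dist=4595.2 km, bearing=220.5°
Total: 32406.5 km

Leg 1: φ1=0.6223530, φ2=0.6552612, Δφ=0.0329082, Δλ=-0.2219919 rad; a=sin²(Δφ/2)+cosφ1·cosφ2·sin²(Δλ/2)=0.0081751429; c=2·atan2(√a, √(1-a))=0.181080293; dist=6371·c=1153.663 ≈ 1153.7 km; running total=1153.7 km
Leg 1 bearing: y=sinΔλ·cosφ2=-0.17457278, x=cosφ1·sinφ2-sinφ1·cosφ2·cosΔλ=0.04424458; θ=atan2(y, x)=-75.7781° <0 so +360° → 284.2219° ≈ 284.2°
Leg 2: φ1=0.6552612, φ2=-0.6423248, Δφ=-1.2975860, Δλ=0.8350179 rad; a=sin²(Δφ/2)+cosφ1·cosφ2·sin²(Δλ/2)=0.4694719037; c=2·atan2(√a, √(1-a))=1.509702136; dist=6371·c=9618.312 ≈ 9618.3 km; running total=10772.0 km
Leg 2 bearing: y=sinΔλ·cosφ2=0.59356960, x=cosφ1·sinφ2-sinφ1·cosφ2·cosΔλ=-0.80246325; θ=atan2(y, x)=143.5102° ≈ 143.5°
Leg 3: φ1=-0.6423248, φ2=0.7148764, Δφ=1.3572012, Δλ=-2.5449117 rad; a=sin²(Δφ/2)+cosφ1·cosφ2·sin²(Δλ/2)=0.9464425385; c=2·atan2(√a, √(1-a))=2.674508575; dist=6371·c=17039.294 ≈ 17039.3 km; running total=27811.3 km
Leg 3 bearing: y=sinΔλ·cosφ2=-0.42433245, x=cosφ1·sinφ2-sinφ1·cosφ2·cosΔλ=0.15065925; θ=atan2(y, x)=-70.4526° <0 so +360° → 289.5474° ≈ 289.5°
Leg 4: φ1=0.7148764, φ2=0.1131078, Δφ=-0.6017686, Δλ=-0.4459089 rad; a=sin²(Δφ/2)+cosφ1·cosφ2·sin²(Δλ/2)=0.1245170615; c=2·atan2(√a, √(1-a))=0.721272768; dist=6371·c=4595.229 ≈ 4595.2 km; running total=32406.5 km
Leg 4 bearing: y=sinΔλ·cosφ2=-0.42852230, x=cosφ1·sinφ2-sinφ1·cosφ2·cosΔλ=-0.50241306; θ=atan2(y, x)=-139.5382° <0 so +360° → 220.4618° ≈ 220.5°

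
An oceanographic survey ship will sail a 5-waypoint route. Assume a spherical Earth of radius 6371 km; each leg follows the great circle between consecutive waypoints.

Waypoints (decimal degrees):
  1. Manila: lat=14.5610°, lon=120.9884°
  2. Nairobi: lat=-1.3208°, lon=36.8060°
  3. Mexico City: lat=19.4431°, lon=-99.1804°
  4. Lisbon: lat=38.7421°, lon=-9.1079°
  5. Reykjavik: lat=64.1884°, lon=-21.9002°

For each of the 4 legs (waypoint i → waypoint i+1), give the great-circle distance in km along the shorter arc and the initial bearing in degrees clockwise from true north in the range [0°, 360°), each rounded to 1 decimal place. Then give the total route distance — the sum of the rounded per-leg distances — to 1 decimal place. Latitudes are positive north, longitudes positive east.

Leg 1: dist=9418.8 km, bearing=267.2°
Leg 2: dist=14820.9 km, bearing=295.8°
Leg 3: dist=8676.6 km, bearing=52.9°
Leg 4: dist=2952.0 km, bearing=347.5°
Total: 35868.3 km

Leg 1: φ1=0.2541374, φ2=-0.0230523, Δφ=-0.2771897, Δλ=-1.4692601 rad; a=sin²(Δφ/2)+cosφ1·cosφ2·sin²(Δλ/2)=0.4538574704; c=2·atan2(√a, √(1-a))=1.478379772; dist=6371·c=9418.758 ≈ 9418.8 km; running total=9418.8 km
Leg 1 bearing: y=sinΔλ·cosφ2=-0.99458530, x=cosφ1·sinφ2-sinφ1·cosφ2·cosΔλ=-0.04778659; θ=atan2(y, x)=-92.7508° <0 so +360° → 267.2492° ≈ 267.2°
Leg 2: φ1=-0.0230523, φ2=0.3393461, Δφ=0.3623984, Δλ=-2.3734104 rad; a=sin²(Δφ/2)+cosφ1·cosφ2·sin²(Δλ/2)=0.8428273694; c=2·atan2(√a, √(1-a))=2.326299102; dist=6371·c=14820.852 ≈ 14820.9 km; running total=24239.7 km
Leg 2 bearing: y=sinΔλ·cosφ2=-0.65520475, x=cosφ1·sinφ2-sinφ1·cosφ2·cosΔλ=0.31715030; θ=atan2(y, x)=-64.1708° <0 so +360° → 295.8292° ≈ 295.8°
Leg 3: φ1=0.3393461, φ2=0.6761772, Δφ=0.3368311, Δλ=1.5720617 rad; a=sin²(Δφ/2)+cosφ1·cosφ2·sin²(Δλ/2)=0.3963074798; c=2·atan2(√a, √(1-a))=1.361895202; dist=6371·c=8676.634 ≈ 8676.6 km; running total=32916.3 km
Leg 3 bearing: y=sinΔλ·cosφ2=0.77997015, x=cosφ1·sinφ2-sinφ1·cosφ2·cosΔλ=0.59045576; θ=atan2(y, x)=52.8734° ≈ 52.9°
Leg 4: φ1=0.6761772, φ2=1.1202989, Δφ=0.4441217, Δλ=-0.2232678 rad; a=sin²(Δφ/2)+cosφ1·cosφ2·sin²(Δλ/2)=0.0527205155; c=2·atan2(√a, √(1-a))=0.463352858; dist=6371·c=2952.021 ≈ 2952.0 km; running total=35868.3 km
Leg 4 bearing: y=sinΔλ·cosφ2=-0.09640812, x=cosφ1·sinφ2-sinφ1·cosφ2·cosΔλ=0.43642837; θ=atan2(y, x)=-12.4567° <0 so +360° → 347.5433° ≈ 347.5°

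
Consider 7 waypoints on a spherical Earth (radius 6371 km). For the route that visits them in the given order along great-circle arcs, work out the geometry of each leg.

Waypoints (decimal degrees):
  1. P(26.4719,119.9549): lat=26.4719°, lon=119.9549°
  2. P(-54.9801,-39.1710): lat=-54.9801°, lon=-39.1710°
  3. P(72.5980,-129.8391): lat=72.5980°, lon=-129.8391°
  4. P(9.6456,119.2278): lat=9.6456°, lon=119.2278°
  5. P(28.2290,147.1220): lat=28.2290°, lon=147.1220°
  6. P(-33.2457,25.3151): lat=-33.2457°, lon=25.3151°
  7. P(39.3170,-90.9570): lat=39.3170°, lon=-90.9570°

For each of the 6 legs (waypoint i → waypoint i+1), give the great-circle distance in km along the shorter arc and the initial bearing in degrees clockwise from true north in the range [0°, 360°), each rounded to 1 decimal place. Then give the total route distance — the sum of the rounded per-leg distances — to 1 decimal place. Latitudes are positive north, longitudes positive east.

Leg 1: φ1=0.4620218, φ2=-0.9595838, Δφ=-1.4216056, Δλ=-2.7772709 rad; a=sin²(Δφ/2)+cosφ1·cosφ2·sin²(Δλ/2)=0.9225164391; c=2·atan2(√a, √(1-a))=2.577422978; dist=6371·c=16420.762 ≈ 16420.8 km; running total=16420.8 km
Leg 1 bearing: y=sinΔλ·cosφ2=-0.20447563, x=cosφ1·sinφ2-sinφ1·cosφ2·cosΔλ=-0.49407403; θ=atan2(y, x)=-157.5175° <0 so +360° → 202.4825° ≈ 202.5°
Leg 2: φ1=-0.9595838, φ2=1.2670741, Δφ=2.2266579, Δλ=-1.5824569 rad; a=sin²(Δφ/2)+cosφ1·cosφ2·sin²(Δλ/2)=0.8917352195; c=2·atan2(√a, √(1-a))=2.471027260; dist=6371·c=15742.915 ≈ 15742.9 km; running total=32163.7 km
Leg 2 bearing: y=sinΔλ·cosφ2=-0.29905377, x=cosφ1·sinφ2-sinφ1·cosφ2·cosΔλ=0.54473931; θ=atan2(y, x)=-28.7661° <0 so +360° → 331.2339° ≈ 331.2°
Leg 3: φ1=1.2670741, φ2=0.1683475, Δφ=-1.0987267, Δλ=4.3470375 rad; a=sin²(Δφ/2)+cosφ1·cosφ2·sin²(Δλ/2)=0.4727287166; c=2·atan2(√a, √(1-a))=1.516226681; dist=6371·c=9659.880 ≈ 9659.9 km; running total=41823.6 km
Leg 3 bearing: y=sinΔλ·cosφ2=-0.92079430, x=cosφ1·sinφ2-sinφ1·cosφ2·cosΔλ=0.38621623; θ=atan2(y, x)=-67.2450° <0 so +360° → 292.7550° ≈ 292.8°
Leg 4: φ1=0.1683475, φ2=0.4926890, Δφ=0.3243415, Δλ=0.4868456 rad; a=sin²(Δφ/2)+cosφ1·cosφ2·sin²(Δλ/2)=0.0765301235; c=2·atan2(√a, √(1-a))=0.560593406; dist=6371·c=3571.541 ≈ 3571.5 km; running total=45395.1 km
Leg 4 bearing: y=sinΔλ·cosφ2=0.41219736, x=cosφ1·sinφ2-sinφ1·cosφ2·cosΔλ=0.33583685; θ=atan2(y, x)=50.8287° ≈ 50.8°
Leg 5: φ1=0.4926890, φ2=-0.5802469, Δφ=-1.0729359, Δλ=-2.1259315 rad; a=sin²(Δφ/2)+cosφ1·cosφ2·sin²(Δλ/2)=0.8238391277; c=2·atan2(√a, √(1-a))=2.275329549; dist=6371·c=14496.125 ≈ 14496.1 km; running total=59891.2 km
Leg 5 bearing: y=sinΔλ·cosφ2=-0.71073538, x=cosφ1·sinφ2-sinφ1·cosφ2·cosΔλ=-0.27453249; θ=atan2(y, x)=-111.1198° <0 so +360° → 248.8802° ≈ 248.9°
Leg 6: φ1=-0.5802469, φ2=0.6862111, Δφ=1.2664580, Δλ=-2.0293310 rad; a=sin²(Δφ/2)+cosφ1·cosφ2·sin²(Δλ/2)=0.8168804318; c=2·atan2(√a, √(1-a))=2.257201867; dist=6371·c=14380.633 ≈ 14380.6 km; running total=74271.8 km
Leg 6 bearing: y=sinΔλ·cosφ2=-0.69373558, x=cosφ1·sinφ2-sinφ1·cosφ2·cosΔλ=0.34216680; θ=atan2(y, x)=-63.7464° <0 so +360° → 296.2536° ≈ 296.3°

Leg 1: dist=16420.8 km, bearing=202.5°
Leg 2: dist=15742.9 km, bearing=331.2°
Leg 3: dist=9659.9 km, bearing=292.8°
Leg 4: dist=3571.5 km, bearing=50.8°
Leg 5: dist=14496.1 km, bearing=248.9°
Leg 6: dist=14380.6 km, bearing=296.3°
Total: 74271.8 km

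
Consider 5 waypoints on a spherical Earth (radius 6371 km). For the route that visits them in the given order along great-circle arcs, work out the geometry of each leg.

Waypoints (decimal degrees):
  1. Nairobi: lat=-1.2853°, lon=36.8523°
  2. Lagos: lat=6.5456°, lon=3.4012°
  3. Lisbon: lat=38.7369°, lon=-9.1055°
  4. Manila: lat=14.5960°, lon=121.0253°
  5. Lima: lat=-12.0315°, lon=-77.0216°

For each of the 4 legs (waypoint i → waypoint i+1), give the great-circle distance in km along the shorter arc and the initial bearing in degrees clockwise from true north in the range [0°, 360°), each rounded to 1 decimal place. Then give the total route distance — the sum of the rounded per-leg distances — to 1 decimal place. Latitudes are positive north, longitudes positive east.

Leg 1: dist=3813.4 km, bearing=283.6°
Leg 2: dist=3793.7 km, bearing=342.5°
Leg 3: dist=12142.3 km, bearing=51.6°
Leg 4: dist=18042.2 km, bearing=83.9°
Total: 37791.6 km

Leg 1: φ1=-0.0224327, φ2=0.1142423, Δφ=0.1366750, Δλ=-0.5838318 rad; a=sin²(Δφ/2)+cosφ1·cosφ2·sin²(Δλ/2)=0.0869238789; c=2·atan2(√a, √(1-a))=0.598552194; dist=6371·c=3813.376 ≈ 3813.4 km; running total=3813.4 km
Leg 1 bearing: y=sinΔλ·cosφ2=-0.54763190, x=cosφ1·sinφ2-sinφ1·cosφ2·cosΔλ=0.13255857; θ=atan2(y, x)=-76.3928° <0 so +360° → 283.6072° ≈ 283.6°
Leg 2: φ1=0.1142423, φ2=0.6760864, Δφ=0.5618442, Δλ=-0.2182831 rad; a=sin²(Δφ/2)+cosφ1·cosφ2·sin²(Δλ/2)=0.0860573950; c=2·atan2(√a, √(1-a))=0.595469569; dist=6371·c=3793.737 ≈ 3793.7 km; running total=7607.1 km
Leg 2 bearing: y=sinΔλ·cosφ2=-0.16891792, x=cosφ1·sinφ2-sinφ1·cosφ2·cosΔλ=0.53485775; θ=atan2(y, x)=-17.5271° <0 so +360° → 342.4729° ≈ 342.5°
Leg 3: φ1=0.6760864, φ2=0.2547483, Δφ=-0.4213382, Δλ=2.2712109 rad; a=sin²(Δφ/2)+cosφ1·cosφ2·sin²(Δλ/2)=0.6644202164; c=2·atan2(√a, √(1-a))=1.905871785; dist=6371·c=12142.309 ≈ 12142.3 km; running total=19749.4 km
Leg 3 bearing: y=sinΔλ·cosφ2=0.73989973, x=cosφ1·sinφ2-sinφ1·cosφ2·cosΔλ=0.58686657; θ=atan2(y, x)=51.5796° ≈ 51.6°
Leg 4: φ1=0.2547483, φ2=-0.2099893, Δφ=-0.4647375, Δλ=-3.4565705 rad; a=sin²(Δφ/2)+cosφ1·cosφ2·sin²(Δλ/2)=0.9762176460; c=2·atan2(√a, √(1-a))=2.831926278; dist=6371·c=18042.202 ≈ 18042.2 km; running total=37791.6 km
Leg 4 bearing: y=sinΔλ·cosφ2=0.30299016, x=cosφ1·sinφ2-sinφ1·cosφ2·cosΔλ=0.03261869; θ=atan2(y, x)=83.8554° ≈ 83.9°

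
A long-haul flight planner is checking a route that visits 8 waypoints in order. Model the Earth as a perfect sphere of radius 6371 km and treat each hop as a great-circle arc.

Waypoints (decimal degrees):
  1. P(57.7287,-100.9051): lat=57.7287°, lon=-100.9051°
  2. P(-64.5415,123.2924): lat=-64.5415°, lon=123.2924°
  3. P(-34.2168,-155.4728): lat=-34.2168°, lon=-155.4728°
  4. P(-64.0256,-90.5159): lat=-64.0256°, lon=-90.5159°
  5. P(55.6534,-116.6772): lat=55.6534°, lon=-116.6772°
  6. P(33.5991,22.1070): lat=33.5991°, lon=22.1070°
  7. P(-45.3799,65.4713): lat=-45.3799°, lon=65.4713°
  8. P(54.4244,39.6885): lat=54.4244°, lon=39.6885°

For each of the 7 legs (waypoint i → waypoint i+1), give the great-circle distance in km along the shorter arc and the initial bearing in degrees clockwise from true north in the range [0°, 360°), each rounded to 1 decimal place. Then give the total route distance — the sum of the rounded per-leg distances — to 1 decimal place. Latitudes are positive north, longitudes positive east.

Leg 1: dist=17582.3 km, bearing=233.5°
Leg 2: dist=6206.2 km, bearing=98.9°
Leg 3: dist=5425.1 km, bearing=148.2°
Leg 4: dist=13494.9 km, bearing=343.1°
Leg 5: dist=9347.7 km, bearing=33.5°
Leg 6: dist=9807.1 km, bearing=151.1°
Leg 7: dist=11361.8 km, bearing=345.0°
Total: 73225.1 km

Leg 1: φ1=1.0075559, φ2=-1.1264617, Δφ=-2.1340176, Δλ=3.9129845 rad; a=sin²(Δφ/2)+cosφ1·cosφ2·sin²(Δλ/2)=0.9639866317; c=2·atan2(√a, √(1-a))=2.759733045; dist=6371·c=17582.259 ≈ 17582.3 km; running total=17582.3 km
Leg 1 bearing: y=sinΔλ·cosφ2=-0.29966801, x=cosφ1·sinφ2-sinφ1·cosφ2·cosΔλ=-0.22150554; θ=atan2(y, x)=-126.4707° <0 so +360° → 233.5293° ≈ 233.5°
Leg 2: φ1=-1.1264617, φ2=-0.5971958, Δφ=0.5292659, Δλ=-4.8653706 rad; a=sin²(Δφ/2)+cosφ1·cosφ2·sin²(Δλ/2)=0.2190557047; c=2·atan2(√a, √(1-a))=0.974129216; dist=6371·c=6206.177 ≈ 6206.2 km; running total=23788.5 km
Leg 2 bearing: y=sinΔλ·cosφ2=0.81725828, x=cosφ1·sinφ2-sinφ1·cosφ2·cosΔλ=-0.12794577; θ=atan2(y, x)=98.8977° ≈ 98.9°
Leg 3: φ1=-0.5971958, φ2=-1.1174575, Δφ=-0.5202617, Δλ=1.1337118 rad; a=sin²(Δφ/2)+cosφ1·cosφ2·sin²(Δλ/2)=0.1705854169; c=2·atan2(√a, √(1-a))=0.851534983; dist=6371·c=5425.129 ≈ 5425.1 km; running total=29213.6 km
Leg 3 bearing: y=sinΔλ·cosφ2=0.39679584, x=cosφ1·sinφ2-sinφ1·cosφ2·cosΔλ=-0.63913785; θ=atan2(y, x)=148.1668° ≈ 148.2°
Leg 4: φ1=-1.1174575, φ2=0.9713351, Δφ=2.0887926, Δλ=-0.4566008 rad; a=sin²(Δφ/2)+cosφ1·cosφ2·sin²(Δλ/2)=0.7602271147; c=2·atan2(√a, √(1-a))=2.118179145; dist=6371·c=13494.919 ≈ 13494.9 km; running total=42708.5 km
Leg 4 bearing: y=sinΔλ·cosφ2=-0.24875462, x=cosφ1·sinφ2-sinφ1·cosφ2·cosΔλ=0.81685282; θ=atan2(y, x)=-16.9370° <0 so +360° → 343.0630° ≈ 343.1°
Leg 5: φ1=0.9713351, φ2=0.5864149, Δφ=-0.3849201, Δλ=2.4222412 rad; a=sin²(Δφ/2)+cosφ1·cosφ2·sin²(Δλ/2)=0.4483055750; c=2·atan2(√a, √(1-a))=1.467222393; dist=6371·c=9347.674 ≈ 9347.7 km; running total=52056.2 km
Leg 5 bearing: y=sinΔλ·cosφ2=0.54881497, x=cosφ1·sinφ2-sinφ1·cosφ2·cosΔλ=0.82952569; θ=atan2(y, x)=33.4887° ≈ 33.5°
Leg 6: φ1=0.5864149, φ2=-0.7920287, Δφ=-1.3784436, Δλ=0.7568498 rad; a=sin²(Δφ/2)+cosφ1·cosφ2·sin²(Δλ/2)=0.4842744842; c=2·atan2(√a, √(1-a))=1.539340108; dist=6371·c=9807.136 ≈ 9807.1 km; running total=61863.3 km
Leg 6 bearing: y=sinΔλ·cosφ2=0.48229411, x=cosφ1·sinφ2-sinφ1·cosφ2·cosΔλ=-0.87544459; θ=atan2(y, x)=151.1490° ≈ 151.1°
Leg 7: φ1=-0.7920287, φ2=0.9498850, Δφ=1.7419136, Δλ=-0.4499948 rad; a=sin²(Δφ/2)+cosφ1·cosφ2·sin²(Δλ/2)=0.6054819848; c=2·atan2(√a, √(1-a))=1.783357346; dist=6371·c=11361.770 ≈ 11361.8 km; running total=73225.1 km
Leg 7 bearing: y=sinΔλ·cosφ2=-0.25305004, x=cosφ1·sinφ2-sinφ1·cosφ2·cosΔλ=0.94417153; θ=atan2(y, x)=-15.0034° <0 so +360° → 344.9966° ≈ 345.0°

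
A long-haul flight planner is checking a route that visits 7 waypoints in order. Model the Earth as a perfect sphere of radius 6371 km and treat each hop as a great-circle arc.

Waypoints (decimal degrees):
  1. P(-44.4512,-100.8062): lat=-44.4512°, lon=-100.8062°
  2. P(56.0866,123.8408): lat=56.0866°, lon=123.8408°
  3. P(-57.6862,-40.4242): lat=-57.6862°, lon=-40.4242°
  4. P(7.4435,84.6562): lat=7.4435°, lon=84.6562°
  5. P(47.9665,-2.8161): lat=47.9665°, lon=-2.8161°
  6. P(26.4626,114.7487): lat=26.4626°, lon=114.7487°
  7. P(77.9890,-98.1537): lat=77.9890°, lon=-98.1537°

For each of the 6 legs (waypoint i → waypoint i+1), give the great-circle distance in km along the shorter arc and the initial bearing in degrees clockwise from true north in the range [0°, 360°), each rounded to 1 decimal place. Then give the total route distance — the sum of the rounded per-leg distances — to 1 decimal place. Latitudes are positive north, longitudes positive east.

Leg 1: φ1=-0.7758198, φ2=0.9788958, Δφ=1.7547156, Δλ=3.9208298 rad; a=sin²(Δφ/2)+cosφ1·cosφ2·sin²(Δλ/2)=0.9322630522; c=2·atan2(√a, √(1-a))=2.615003021; dist=6371·c=16660.184 ≈ 16660.2 km; running total=16660.2 km
Leg 1 bearing: y=sinΔλ·cosφ2=-0.39208447, x=cosφ1·sinφ2-sinφ1·cosφ2·cosΔλ=0.31442707; θ=atan2(y, x)=-51.2726° <0 so +360° → 308.7274° ≈ 308.7°
Leg 2: φ1=0.9788958, φ2=-1.0068141, Δφ=-1.9857100, Δλ=-2.8669651 rad; a=sin²(Δφ/2)+cosφ1·cosφ2·sin²(Δλ/2)=0.9942168899; c=2·atan2(√a, √(1-a))=2.989352150; dist=6371·c=19045.163 ≈ 19045.2 km; running total=35705.4 km
Leg 2 bearing: y=sinΔλ·cosφ2=-0.14496540, x=cosφ1·sinφ2-sinφ1·cosφ2·cosΔλ=-0.04453869; θ=atan2(y, x)=-107.0789° <0 so +360° → 252.9211° ≈ 252.9°
Leg 3: φ1=-1.0068141, φ2=0.1299136, Δφ=1.1367277, Δλ=2.1830648 rad; a=sin²(Δφ/2)+cosφ1·cosφ2·sin²(Δλ/2)=0.7070597915; c=2·atan2(√a, √(1-a))=1.997771662; dist=6371·c=12727.803 ≈ 12727.8 km; running total=48433.2 km
Leg 3 bearing: y=sinΔλ·cosφ2=0.81145024, x=cosφ1·sinφ2-sinφ1·cosφ2·cosΔλ=-0.41237541; θ=atan2(y, x)=116.9395° ≈ 116.9°
Leg 4: φ1=0.1299136, φ2=0.8371734, Δφ=0.7072598, Δλ=-1.5266796 rad; a=sin²(Δφ/2)+cosφ1·cosφ2·sin²(Δλ/2)=0.4372484346; c=2·atan2(√a, √(1-a))=1.444961371; dist=6371·c=9205.849 ≈ 9205.8 km; running total=57639.0 km
Leg 4 bearing: y=sinΔλ·cosφ2=-0.66891352, x=cosφ1·sinφ2-sinφ1·cosφ2·cosΔλ=0.73266886; θ=atan2(y, x)=-42.3955° <0 so +360° → 317.6045° ≈ 317.6°
Leg 5: φ1=0.8371734, φ2=0.4618595, Δφ=-0.3753139, Δλ=2.0518928 rad; a=sin²(Δφ/2)+cosφ1·cosφ2·sin²(Δλ/2)=0.4731988086; c=2·atan2(√a, √(1-a))=1.517168242; dist=6371·c=9665.879 ≈ 9665.9 km; running total=67304.9 km
Leg 5 bearing: y=sinΔλ·cosφ2=0.79360664, x=cosφ1·sinφ2-sinφ1·cosφ2·cosΔλ=0.60606542; θ=atan2(y, x)=52.6316° ≈ 52.6°
Leg 6: φ1=0.4618595, φ2=1.3611648, Δφ=0.8993053, Δλ=-3.7158479 rad; a=sin²(Δφ/2)+cosφ1·cosφ2·sin²(Δλ/2)=0.3602777550; c=2·atan2(√a, √(1-a))=1.287580825; dist=6371·c=8203.177 ≈ 8203.2 km; running total=75508.1 km
Leg 6 bearing: y=sinΔλ·cosφ2=0.11304164, x=cosφ1·sinφ2-sinφ1·cosφ2·cosΔλ=0.95348433; θ=atan2(y, x)=6.7612° ≈ 6.8°

Leg 1: dist=16660.2 km, bearing=308.7°
Leg 2: dist=19045.2 km, bearing=252.9°
Leg 3: dist=12727.8 km, bearing=116.9°
Leg 4: dist=9205.8 km, bearing=317.6°
Leg 5: dist=9665.9 km, bearing=52.6°
Leg 6: dist=8203.2 km, bearing=6.8°
Total: 75508.1 km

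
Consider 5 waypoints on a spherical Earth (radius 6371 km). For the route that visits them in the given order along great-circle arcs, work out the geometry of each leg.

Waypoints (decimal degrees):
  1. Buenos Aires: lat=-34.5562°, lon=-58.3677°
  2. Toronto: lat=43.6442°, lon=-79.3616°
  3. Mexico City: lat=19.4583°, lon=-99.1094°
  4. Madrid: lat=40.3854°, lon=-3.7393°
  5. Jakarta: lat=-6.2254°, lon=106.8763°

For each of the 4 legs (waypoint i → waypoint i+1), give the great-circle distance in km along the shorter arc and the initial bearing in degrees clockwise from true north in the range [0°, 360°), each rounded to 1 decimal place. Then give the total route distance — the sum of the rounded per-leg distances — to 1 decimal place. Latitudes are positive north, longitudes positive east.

Leg 1: φ1=-0.6031195, φ2=0.7617350, Δφ=1.3648545, Δλ=-0.3664127 rad; a=sin²(Δφ/2)+cosφ1·cosφ2·sin²(Δλ/2)=0.4175359957; c=2·atan2(√a, √(1-a))=1.405111307; dist=6371·c=8951.964 ≈ 8952.0 km; running total=8952.0 km
Leg 1 bearing: y=sinΔλ·cosφ2=-0.25925733, x=cosφ1·sinφ2-sinφ1·cosφ2·cosΔλ=0.95162198; θ=atan2(y, x)=-15.2397° <0 so +360° → 344.7603° ≈ 344.8°
Leg 2: φ1=0.7617350, φ2=0.3396114, Δφ=-0.4221236, Δλ=-0.3446641 rad; a=sin²(Δφ/2)+cosφ1·cosφ2·sin²(Δλ/2)=0.0639531391; c=2·atan2(√a, √(1-a))=0.511331509; dist=6371·c=3257.693 ≈ 3257.7 km; running total=12209.7 km
Leg 2 bearing: y=sinΔλ·cosφ2=-0.31858226, x=cosφ1·sinφ2-sinφ1·cosφ2·cosΔλ=-0.37142683; θ=atan2(y, x)=-139.3795° <0 so +360° → 220.6205° ≈ 220.6°
Leg 3: φ1=0.3396114, φ2=0.7048582, Δφ=0.3652468, Δλ=1.6645223 rad; a=sin²(Δφ/2)+cosφ1·cosφ2·sin²(Δλ/2)=0.4256888800; c=2·atan2(√a, √(1-a))=1.421621434; dist=6371·c=9057.150 ≈ 9057.2 km; running total=21266.9 km
Leg 3 bearing: y=sinΔλ·cosφ2=0.75836027, x=cosφ1·sinφ2-sinφ1·cosφ2·cosΔλ=0.63466615; θ=atan2(y, x)=50.0743° ≈ 50.1°
Leg 4: φ1=0.7048582, φ2=-0.1086537, Δφ=-0.8135119, Δλ=1.9306064 rad; a=sin²(Δφ/2)+cosφ1·cosφ2·sin²(Δλ/2)=0.6684363466; c=2·atan2(√a, √(1-a))=1.914389798; dist=6371·c=12196.577 ≈ 12196.6 km; running total=33463.5 km
Leg 4 bearing: y=sinΔλ·cosφ2=0.93044432, x=cosφ1·sinφ2-sinφ1·cosφ2·cosΔλ=0.14418794; θ=atan2(y, x)=81.1911° ≈ 81.2°

Leg 1: dist=8952.0 km, bearing=344.8°
Leg 2: dist=3257.7 km, bearing=220.6°
Leg 3: dist=9057.2 km, bearing=50.1°
Leg 4: dist=12196.6 km, bearing=81.2°
Total: 33463.5 km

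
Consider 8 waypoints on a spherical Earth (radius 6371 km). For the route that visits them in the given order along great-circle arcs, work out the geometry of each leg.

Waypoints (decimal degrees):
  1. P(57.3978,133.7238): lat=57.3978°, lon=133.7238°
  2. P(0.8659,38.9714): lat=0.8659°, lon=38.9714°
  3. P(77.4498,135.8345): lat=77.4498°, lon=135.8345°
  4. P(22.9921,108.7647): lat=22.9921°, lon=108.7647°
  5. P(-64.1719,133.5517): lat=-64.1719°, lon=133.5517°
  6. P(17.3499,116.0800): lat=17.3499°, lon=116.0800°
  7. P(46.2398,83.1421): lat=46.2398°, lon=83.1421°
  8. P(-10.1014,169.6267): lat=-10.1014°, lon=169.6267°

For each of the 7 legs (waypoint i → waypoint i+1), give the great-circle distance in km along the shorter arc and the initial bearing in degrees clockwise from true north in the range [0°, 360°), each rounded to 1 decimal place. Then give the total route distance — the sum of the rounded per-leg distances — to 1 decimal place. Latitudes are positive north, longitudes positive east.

Leg 1: φ1=1.0017806, φ2=0.0151128, Δφ=-0.9866678, Δλ=-1.6537414 rad; a=sin²(Δφ/2)+cosφ1·cosφ2·sin²(Δλ/2)=0.5159518467; c=2·atan2(√a, √(1-a))=1.602705435; dist=6371·c=10210.836 ≈ 10210.8 km; running total=10210.8 km
Leg 1 bearing: y=sinΔλ·cosφ2=-0.99644823, x=cosφ1·sinφ2-sinφ1·cosφ2·cosΔλ=0.07792997; θ=atan2(y, x)=-85.5281° <0 so +360° → 274.4719° ≈ 274.5°
Leg 2: φ1=0.0151128, φ2=1.3517540, Δφ=1.3366412, Δλ=1.6905800 rad; a=sin²(Δφ/2)+cosφ1·cosφ2·sin²(Δλ/2)=0.5056060423; c=2·atan2(√a, √(1-a))=1.582008646; dist=6371·c=10078.977 ≈ 10079.0 km; running total=20289.8 km
Leg 2 bearing: y=sinΔλ·cosφ2=0.21573789, x=cosφ1·sinφ2-sinφ1·cosφ2·cosΔλ=0.97638694; θ=atan2(y, x)=12.4596° ≈ 12.5°
Leg 3: φ1=1.3517540, φ2=0.4012878, Δφ=-0.9504662, Δλ=-0.4724571 rad; a=sin²(Δφ/2)+cosφ1·cosφ2·sin²(Δλ/2)=0.2203045944; c=2·atan2(√a, √(1-a))=0.977145642; dist=6371·c=6225.395 ≈ 6225.4 km; running total=26515.2 km
Leg 3 bearing: y=sinΔλ·cosφ2=-0.41892383, x=cosφ1·sinφ2-sinφ1·cosφ2·cosΔλ=-0.71525152; θ=atan2(y, x)=-149.6424° <0 so +360° → 210.3576° ≈ 210.4°
Leg 4: φ1=0.4012878, φ2=-1.1200109, Δφ=-1.5212988, Δλ=0.4326148 rad; a=sin²(Δφ/2)+cosφ1·cosφ2·sin²(Δλ/2)=0.4937357398; c=2·atan2(√a, √(1-a))=1.558267479; dist=6371·c=9927.722 ≈ 9927.7 km; running total=36442.9 km
Leg 4 bearing: y=sinΔλ·cosφ2=0.18265404, x=cosφ1·sinφ2-sinφ1·cosφ2·cosΔλ=-0.98309742; θ=atan2(y, x)=169.4748° ≈ 169.5°
Leg 5: φ1=-1.1200109, φ2=0.3028129, Δφ=1.4228238, Δλ=-0.3049387 rad; a=sin²(Δφ/2)+cosφ1·cosφ2·sin²(Δλ/2)=0.4358759986; c=2·atan2(√a, √(1-a))=1.442194135; dist=6371·c=9188.219 ≈ 9188.2 km; running total=45631.1 km
Leg 5 bearing: y=sinΔλ·cosφ2=-0.28657445, x=cosφ1·sinφ2-sinφ1·cosφ2·cosΔλ=0.94943538; θ=atan2(y, x)=-16.7957° <0 so +360° → 343.2043° ≈ 343.2°
Leg 6: φ1=0.3028129, φ2=0.8070368, Δφ=0.5042239, Δλ=-0.5748748 rad; a=sin²(Δφ/2)+cosφ1·cosφ2·sin²(Δλ/2)=0.1152831211; c=2·atan2(√a, √(1-a))=0.692842166; dist=6371·c=4414.097 ≈ 4414.1 km; running total=50045.2 km
Leg 6 bearing: y=sinΔλ·cosφ2=-0.37606612, x=cosφ1·sinφ2-sinφ1·cosφ2·cosΔλ=0.51628090; θ=atan2(y, x)=-36.0701° <0 so +360° → 323.9299° ≈ 323.9°
Leg 7: φ1=0.8070368, φ2=-0.1763027, Δφ=-0.9833394, Δλ=1.5094410 rad; a=sin²(Δφ/2)+cosφ1·cosφ2·sin²(Δλ/2)=0.5424612566; c=2·atan2(√a, √(1-a))=1.655821247; dist=6371·c=10549.237 ≈ 10549.2 km; running total=60594.4 km
Leg 7 bearing: y=sinΔλ·cosφ2=0.98264642, x=cosφ1·sinφ2-sinφ1·cosφ2·cosΔλ=-0.16490660; θ=atan2(y, x)=99.5265° ≈ 99.5°

Leg 1: dist=10210.8 km, bearing=274.5°
Leg 2: dist=10079.0 km, bearing=12.5°
Leg 3: dist=6225.4 km, bearing=210.4°
Leg 4: dist=9927.7 km, bearing=169.5°
Leg 5: dist=9188.2 km, bearing=343.2°
Leg 6: dist=4414.1 km, bearing=323.9°
Leg 7: dist=10549.2 km, bearing=99.5°
Total: 60594.4 km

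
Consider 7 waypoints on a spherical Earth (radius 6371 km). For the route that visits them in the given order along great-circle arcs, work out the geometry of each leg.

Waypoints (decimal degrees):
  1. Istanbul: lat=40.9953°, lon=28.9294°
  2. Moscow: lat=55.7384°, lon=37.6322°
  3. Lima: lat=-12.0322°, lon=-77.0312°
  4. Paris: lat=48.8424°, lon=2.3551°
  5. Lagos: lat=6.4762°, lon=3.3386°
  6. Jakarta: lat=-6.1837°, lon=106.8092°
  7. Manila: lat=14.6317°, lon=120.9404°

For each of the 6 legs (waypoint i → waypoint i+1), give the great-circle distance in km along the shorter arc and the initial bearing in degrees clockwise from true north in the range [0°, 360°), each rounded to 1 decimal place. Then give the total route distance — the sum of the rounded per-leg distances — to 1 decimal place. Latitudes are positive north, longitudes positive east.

Leg 1: φ1=0.7155030, φ2=0.9728186, Δφ=0.2573156, Δλ=0.1518925 rad; a=sin²(Δφ/2)+cosφ1·cosφ2·sin²(Δλ/2)=0.0189078104; c=2·atan2(√a, √(1-a))=0.275885450; dist=6371·c=1757.666 ≈ 1757.7 km; running total=1757.7 km
Leg 1 bearing: y=sinΔλ·cosφ2=0.08518284, x=cosφ1·sinφ2-sinφ1·cosφ2·cosΔλ=0.25873752; θ=atan2(y, x)=18.2228° ≈ 18.2°
Leg 2: φ1=0.9728186, φ2=-0.2100015, Δφ=-1.1828201, Δλ=-2.0012539 rad; a=sin²(Δφ/2)+cosφ1·cosφ2·sin²(Δλ/2)=0.7010240075; c=2·atan2(√a, √(1-a))=1.984548833; dist=6371·c=12643.561 ≈ 12643.6 km; running total=14401.3 km
Leg 2 bearing: y=sinΔλ·cosφ2=-0.88880968, x=cosφ1·sinφ2-sinφ1·cosφ2·cosΔλ=0.21994259; θ=atan2(y, x)=-76.1009° <0 so +360° → 283.8991° ≈ 283.9°
Leg 3: φ1=-0.2100015, φ2=0.8524607, Δφ=1.0624622, Δλ=1.3855523 rad; a=sin²(Δφ/2)+cosφ1·cosφ2·sin²(Δλ/2)=0.5191975445; c=2·atan2(√a, √(1-a))=1.609200856; dist=6371·c=10252.219 ≈ 10252.2 km; running total=24653.5 km
Leg 3 bearing: y=sinΔλ·cosφ2=0.64687271, x=cosφ1·sinφ2-sinφ1·cosφ2·cosΔλ=0.76163082; θ=atan2(y, x)=40.3421° ≈ 40.3°
Leg 4: φ1=0.8524607, φ2=0.1130310, Δφ=-0.7394297, Δλ=0.0171653 rad; a=sin²(Δφ/2)+cosφ1·cosφ2·sin²(Δλ/2)=0.1306216701; c=2·atan2(√a, √(1-a))=0.739572633; dist=6371·c=4711.817 ≈ 4711.8 km; running total=29365.3 km
Leg 4 bearing: y=sinΔλ·cosφ2=0.01705494, x=cosφ1·sinφ2-sinφ1·cosφ2·cosΔλ=-0.67375643; θ=atan2(y, x)=178.54997° ≈ 178.5°
Leg 5: φ1=0.1130310, φ2=-0.1079259, Δφ=-0.2209569, Δλ=1.8059026 rad; a=sin²(Δφ/2)+cosφ1·cosφ2·sin²(Δλ/2)=0.6211312946; c=2·atan2(√a, √(1-a))=1.815493561; dist=6371·c=11566.509 ≈ 11566.5 km; running total=40931.8 km
Leg 5 bearing: y=sinΔλ·cosφ2=0.96683129, x=cosφ1·sinφ2-sinφ1·cosφ2·cosΔλ=-0.08090790; θ=atan2(y, x)=94.7836° ≈ 94.8°
Leg 6: φ1=-0.1079259, φ2=0.2553713, Δφ=0.3632973, Δλ=0.2466360 rad; a=sin²(Δφ/2)+cosφ1·cosφ2·sin²(Δλ/2)=0.0471894310; c=2·atan2(√a, √(1-a))=0.437954243; dist=6371·c=2790.206 ≈ 2790.2 km; running total=43722.0 km
Leg 6 bearing: y=sinΔλ·cosφ2=0.23622544, x=cosφ1·sinφ2-sinφ1·cosφ2·cosΔλ=0.35220434; θ=atan2(y, x)=33.84998° ≈ 33.8°

Leg 1: dist=1757.7 km, bearing=18.2°
Leg 2: dist=12643.6 km, bearing=283.9°
Leg 3: dist=10252.2 km, bearing=40.3°
Leg 4: dist=4711.8 km, bearing=178.5°
Leg 5: dist=11566.5 km, bearing=94.8°
Leg 6: dist=2790.2 km, bearing=33.8°
Total: 43722.0 km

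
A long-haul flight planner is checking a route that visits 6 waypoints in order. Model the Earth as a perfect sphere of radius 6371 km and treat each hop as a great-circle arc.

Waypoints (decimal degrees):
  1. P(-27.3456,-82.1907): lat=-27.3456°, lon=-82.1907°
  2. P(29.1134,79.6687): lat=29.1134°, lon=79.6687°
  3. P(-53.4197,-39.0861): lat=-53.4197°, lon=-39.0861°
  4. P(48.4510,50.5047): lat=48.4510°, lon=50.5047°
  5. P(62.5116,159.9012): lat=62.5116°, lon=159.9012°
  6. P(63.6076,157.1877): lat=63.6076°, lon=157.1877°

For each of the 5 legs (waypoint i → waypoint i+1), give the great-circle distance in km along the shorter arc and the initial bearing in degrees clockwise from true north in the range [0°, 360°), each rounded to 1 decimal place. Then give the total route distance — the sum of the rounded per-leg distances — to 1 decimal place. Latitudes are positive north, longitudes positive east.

Leg 1: φ1=-0.4772708, φ2=0.5081247, Δφ=0.9853954, Δλ=2.8249795 rad; a=sin²(Δφ/2)+cosφ1·cosφ2·sin²(Δλ/2)=0.9804759061; c=2·atan2(√a, √(1-a))=2.861217924; dist=6371·c=18228.819 ≈ 18228.8 km; running total=18228.8 km
Leg 1 bearing: y=sinΔλ·cosφ2=0.27201347, x=cosφ1·sinφ2-sinφ1·cosφ2·cosΔλ=0.05079655; θ=atan2(y, x)=79.4223° ≈ 79.4°
Leg 2: φ1=0.5081247, φ2=-0.9323497, Δφ=-1.4404743, Δλ=-2.0726623 rad; a=sin²(Δφ/2)+cosφ1·cosφ2·sin²(Δλ/2)=0.8205850496; c=2·atan2(√a, √(1-a))=2.266818383; dist=6371·c=14441.900 ≈ 14441.9 km; running total=32670.7 km
Leg 2 bearing: y=sinΔλ·cosφ2=-0.52246025, x=cosφ1·sinφ2-sinφ1·cosφ2·cosΔλ=-0.56208202; θ=atan2(y, x)=-137.0923° <0 so +360° → 222.9077° ≈ 222.9°
Leg 3: φ1=-0.9323497, φ2=0.8456295, Δφ=1.7779791, Δλ=1.5636544 rad; a=sin²(Δφ/2)+cosφ1·cosφ2·sin²(Δλ/2)=0.7990750101; c=2·atan2(√a, √(1-a))=2.211986961; dist=6371·c=14092.569 ≈ 14092.6 km; running total=46763.3 km
Leg 3 bearing: y=sinΔλ·cosφ2=0.66324341, x=cosφ1·sinφ2-sinφ1·cosφ2·cosΔλ=0.44980522; θ=atan2(y, x)=55.8553° ≈ 55.9°
Leg 4: φ1=0.8456295, φ2=1.0910332, Δφ=0.2454038, Δλ=1.9093291 rad; a=sin²(Δφ/2)+cosφ1·cosφ2·sin²(Δλ/2)=0.2188857076; c=2·atan2(√a, √(1-a))=0.973718146; dist=6371·c=6203.558 ≈ 6203.6 km; running total=52966.9 km
Leg 4 bearing: y=sinΔλ·cosφ2=0.43537172, x=cosφ1·sinφ2-sinφ1·cosφ2·cosΔλ=0.70310062; θ=atan2(y, x)=31.7665° ≈ 31.8°
Leg 5: φ1=1.0910332, φ2=1.1101620, Δφ=0.0191288, Δλ=-0.0473595 rad; a=sin²(Δφ/2)+cosφ1·cosφ2·sin²(Δλ/2)=0.0002065015; c=2·atan2(√a, √(1-a))=0.028741307; dist=6371·c=183.111 ≈ 183.1 km; running total=53150.0 km
Leg 5 bearing: y=sinΔλ·cosφ2=-0.02104421, x=cosφ1·sinφ2-sinφ1·cosφ2·cosΔλ=0.01956979; θ=atan2(y, x)=-47.0791° <0 so +360° → 312.9209° ≈ 312.9°

Leg 1: dist=18228.8 km, bearing=79.4°
Leg 2: dist=14441.9 km, bearing=222.9°
Leg 3: dist=14092.6 km, bearing=55.9°
Leg 4: dist=6203.6 km, bearing=31.8°
Leg 5: dist=183.1 km, bearing=312.9°
Total: 53150.0 km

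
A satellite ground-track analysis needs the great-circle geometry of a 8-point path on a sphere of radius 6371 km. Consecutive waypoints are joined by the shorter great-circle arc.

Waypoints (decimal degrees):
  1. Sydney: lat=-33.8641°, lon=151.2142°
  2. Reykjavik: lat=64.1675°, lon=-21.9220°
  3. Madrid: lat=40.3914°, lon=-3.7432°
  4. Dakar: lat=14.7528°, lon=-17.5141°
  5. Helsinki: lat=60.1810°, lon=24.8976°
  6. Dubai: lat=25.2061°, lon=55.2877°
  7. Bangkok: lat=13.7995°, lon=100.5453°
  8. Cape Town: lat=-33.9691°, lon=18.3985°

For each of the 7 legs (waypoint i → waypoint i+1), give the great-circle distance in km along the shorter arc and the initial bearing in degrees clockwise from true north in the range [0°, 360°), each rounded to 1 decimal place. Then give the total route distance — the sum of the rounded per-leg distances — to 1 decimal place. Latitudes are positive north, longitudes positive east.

Leg 1: φ1=-0.5910400, φ2=1.1199341, Δφ=1.7109742, Δλ=-3.0217967 rad; a=sin²(Δφ/2)+cosφ1·cosφ2·sin²(Δλ/2)=0.9303862201; c=2·atan2(√a, √(1-a))=2.607581651; dist=6371·c=16612.903 ≈ 16612.9 km; running total=16612.9 km
Leg 1 bearing: y=sinΔλ·cosφ2=-0.05207531, x=cosφ1·sinφ2-sinφ1·cosφ2·cosΔλ=0.50631904; θ=atan2(y, x)=-5.8723° <0 so +360° → 354.1277° ≈ 354.1°
Leg 2: φ1=1.1199341, φ2=0.7049629, Δφ=-0.4149712, Δλ=0.3172799 rad; a=sin²(Δφ/2)+cosφ1·cosφ2·sin²(Δλ/2)=0.0507184212; c=2·atan2(√a, √(1-a))=0.454312018; dist=6371·c=2894.422 ≈ 2894.4 km; running total=19507.3 km
Leg 2 bearing: y=sinΔλ·cosφ2=0.23761766, x=cosφ1·sinφ2-sinφ1·cosφ2·cosΔλ=-0.36894729; θ=atan2(y, x)=147.2168° ≈ 147.2°
Leg 3: φ1=0.7049629, φ2=0.2574849, Δφ=-0.4474780, Δλ=-0.2403475 rad; a=sin²(Δφ/2)+cosφ1·cosφ2·sin²(Δλ/2)=0.0598150108; c=2·atan2(√a, √(1-a))=0.494154618; dist=6371·c=3148.259 ≈ 3148.3 km; running total=22655.6 km
Leg 3 bearing: y=sinΔλ·cosφ2=-0.23019284, x=cosφ1·sinφ2-sinφ1·cosφ2·cosΔλ=-0.41468055; θ=atan2(y, x)=-150.9650° <0 so +360° → 209.0350° ≈ 209.0°
Leg 4: φ1=0.2574849, φ2=1.0503566, Δφ=0.7928717, Δλ=0.7402238 rad; a=sin²(Δφ/2)+cosφ1·cosφ2·sin²(Δλ/2)=0.2120161720; c=2·atan2(√a, √(1-a))=0.957008955; dist=6371·c=6097.104 ≈ 6097.1 km; running total=28752.7 km
Leg 4 bearing: y=sinΔλ·cosφ2=0.33537973, x=cosφ1·sinφ2-sinφ1·cosφ2·cosΔλ=0.74550768; θ=atan2(y, x)=24.2214° ≈ 24.2°
Leg 5: φ1=1.0503566, φ2=0.4399294, Δφ=-0.6104272, Δλ=0.5304073 rad; a=sin²(Δφ/2)+cosφ1·cosφ2·sin²(Δλ/2)=0.1212071789; c=2·atan2(√a, √(1-a))=0.711190023; dist=6371·c=4530.992 ≈ 4531.0 km; running total=33283.7 km
Leg 5 bearing: y=sinΔλ·cosφ2=0.45771525, x=cosφ1·sinφ2-sinφ1·cosφ2·cosΔλ=-0.46536088; θ=atan2(y, x)=135.4746° ≈ 135.5°
Leg 6: φ1=0.4399294, φ2=0.2408467, Δφ=-0.1990827, Δλ=0.7898941 rad; a=sin²(Δφ/2)+cosφ1·cosφ2·sin²(Δλ/2)=0.1399533511; c=2·atan2(√a, √(1-a))=0.766859559; dist=6371·c=4885.662 ≈ 4885.7 km; running total=38169.4 km
Leg 6 bearing: y=sinΔλ·cosφ2=0.68977752, x=cosφ1·sinφ2-sinφ1·cosφ2·cosΔλ=-0.07531673; θ=atan2(y, x)=96.2314° ≈ 96.2°
Leg 7: φ1=0.2408467, φ2=-0.5928726, Δφ=-0.8337193, Δλ=-1.4337321 rad; a=sin²(Δφ/2)+cosφ1·cosφ2·sin²(Δλ/2)=0.5116142274; c=2·atan2(√a, √(1-a))=1.594026871; dist=6371·c=10155.545 ≈ 10155.5 km; running total=48324.9 km
Leg 7 bearing: y=sinΔλ·cosφ2=-0.82156099, x=cosφ1·sinφ2-sinφ1·cosφ2·cosΔλ=-0.56964724; θ=atan2(y, x)=-124.7363° <0 so +360° → 235.2637° ≈ 235.3°

Leg 1: dist=16612.9 km, bearing=354.1°
Leg 2: dist=2894.4 km, bearing=147.2°
Leg 3: dist=3148.3 km, bearing=209.0°
Leg 4: dist=6097.1 km, bearing=24.2°
Leg 5: dist=4531.0 km, bearing=135.5°
Leg 6: dist=4885.7 km, bearing=96.2°
Leg 7: dist=10155.5 km, bearing=235.3°
Total: 48324.9 km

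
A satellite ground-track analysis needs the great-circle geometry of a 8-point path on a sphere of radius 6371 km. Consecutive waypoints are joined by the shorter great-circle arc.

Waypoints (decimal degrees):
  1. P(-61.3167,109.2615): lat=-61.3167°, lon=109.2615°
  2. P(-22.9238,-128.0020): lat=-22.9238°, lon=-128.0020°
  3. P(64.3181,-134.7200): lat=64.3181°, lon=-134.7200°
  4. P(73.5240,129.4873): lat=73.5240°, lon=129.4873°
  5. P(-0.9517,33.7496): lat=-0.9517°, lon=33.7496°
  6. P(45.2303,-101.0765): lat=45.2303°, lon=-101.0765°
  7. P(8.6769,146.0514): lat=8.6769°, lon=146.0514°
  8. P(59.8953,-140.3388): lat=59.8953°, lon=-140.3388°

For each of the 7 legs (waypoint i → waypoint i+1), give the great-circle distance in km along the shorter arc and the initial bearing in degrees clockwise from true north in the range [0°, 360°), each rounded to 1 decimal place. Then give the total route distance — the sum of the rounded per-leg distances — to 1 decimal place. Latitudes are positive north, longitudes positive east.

Leg 1: dist=9352.4 km, bearing=128.8°
Leg 2: dist=9718.3 km, bearing=357.1°
Leg 3: dist=3512.8 km, bearing=327.4°
Leg 4: dist=10289.7 km, bearing=275.2°
Leg 5: dist=13403.9 km, bearing=324.6°
Leg 6: dist=11053.8 km, bearing=292.6°
Leg 7: dist=8262.9 km, bearing=30.0°
Total: 65593.8 km

Leg 1: φ1=-1.0701783, φ2=-0.4000958, Δφ=0.6700825, Δλ=-4.1410293 rad; a=sin²(Δφ/2)+cosφ1·cosφ2·sin²(Δλ/2)=0.4486739031; c=2·atan2(√a, √(1-a))=1.467962990; dist=6371·c=9352.392 ≈ 9352.4 km; running total=9352.4 km
Leg 1 bearing: y=sinΔλ·cosφ2=0.77473423, x=cosφ1·sinφ2-sinφ1·cosφ2·cosΔλ=-0.62389855; θ=atan2(y, x)=128.8447° ≈ 128.8°
Leg 2: φ1=-0.4000958, φ2=1.1225626, Δφ=1.5226584, Δλ=-0.1172512 rad; a=sin²(Δφ/2)+cosφ1·cosφ2·sin²(Δλ/2)=0.4773106175; c=2·atan2(√a, √(1-a))=1.525401973; dist=6371·c=9718.336 ≈ 9718.3 km; running total=19070.7 km
Leg 2 bearing: y=sinΔλ·cosφ2=-0.05069733, x=cosφ1·sinφ2-sinφ1·cosφ2·cosΔλ=0.99768259; θ=atan2(y, x)=-2.9090° <0 so +360° → 357.0910° ≈ 357.1°
Leg 3: φ1=1.1225626, φ2=1.2832359, Δφ=0.1606733, Δλ=4.6112873 rad; a=sin²(Δφ/2)+cosφ1·cosφ2·sin²(Δλ/2)=0.0740982306; c=2·atan2(√a, √(1-a))=0.551377830; dist=6371·c=3512.828 ≈ 3512.8 km; running total=22583.5 km
Leg 3 bearing: y=sinΔλ·cosφ2=-0.28216544, x=cosφ1·sinφ2-sinφ1·cosφ2·cosΔλ=0.44137671; θ=atan2(y, x)=-32.5902° <0 so +360° → 327.4098° ≈ 327.4°
Leg 4: φ1=1.2832359, φ2=-0.0166103, Δφ=-1.2998462, Δλ=-1.6709381 rad; a=sin²(Δφ/2)+cosφ1·cosφ2·sin²(Δλ/2)=0.5221388698; c=2·atan2(√a, √(1-a))=1.615088547; dist=6371·c=10289.729 ≈ 10289.7 km; running total=32873.2 km
Leg 4 bearing: y=sinΔλ·cosφ2=-0.99485275, x=cosφ1·sinφ2-sinφ1·cosφ2·cosΔλ=0.09114546; θ=atan2(y, x)=-84.7653° <0 so +360° → 275.2347° ≈ 275.2°
Leg 5: φ1=-0.0166103, φ2=0.7894177, Δφ=0.8060280, Δλ=-2.3531594 rad; a=sin²(Δφ/2)+cosφ1·cosφ2·sin²(Δλ/2)=0.7540979084; c=2·atan2(√a, √(1-a))=2.103884956; dist=6371·c=13403.851 ≈ 13403.9 km; running total=46277.1 km
Leg 5 bearing: y=sinΔλ·cosφ2=-0.49949538, x=cosφ1·sinφ2-sinφ1·cosφ2·cosΔλ=0.70159916; θ=atan2(y, x)=-35.4485° <0 so +360° → 324.5515° ≈ 324.6°
Leg 6: φ1=0.7894177, φ2=0.1514405, Δφ=-0.6379772, Δλ=4.3131955 rad; a=sin²(Δφ/2)+cosφ1·cosφ2·sin²(Δλ/2)=0.5817457592; c=2·atan2(√a, √(1-a))=1.735025088; dist=6371·c=11053.845 ≈ 11053.8 km; running total=57330.9 km
Leg 6 bearing: y=sinΔλ·cosφ2=-0.91082945, x=cosφ1·sinφ2-sinφ1·cosφ2·cosΔλ=0.37902537; θ=atan2(y, x)=-67.4062° <0 so +360° → 292.5938° ≈ 292.6°
Leg 7: φ1=0.1514405, φ2=1.0453702, Δφ=0.8939297, Δλ=-4.9984519 rad; a=sin²(Δφ/2)+cosφ1·cosφ2·sin²(Δλ/2)=0.3647861932; c=2·atan2(√a, √(1-a))=1.296959160; dist=6371·c=8262.927 ≈ 8262.9 km; running total=65593.8 km
Leg 7 bearing: y=sinΔλ·cosφ2=0.48119855, x=cosφ1·sinφ2-sinφ1·cosφ2·cosΔλ=0.83385662; θ=atan2(y, x)=29.9882° ≈ 30.0°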